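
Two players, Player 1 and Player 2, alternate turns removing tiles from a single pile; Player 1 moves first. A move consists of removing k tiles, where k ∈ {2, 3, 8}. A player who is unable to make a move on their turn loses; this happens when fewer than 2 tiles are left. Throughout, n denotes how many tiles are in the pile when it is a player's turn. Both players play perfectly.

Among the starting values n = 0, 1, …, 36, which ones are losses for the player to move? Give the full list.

Label each position W (a win for the player to move) or L (a loss). A position with no legal move is L; any other position is W exactly when some move reaches an L, and L when every move reaches a W.
n=0: no move → L
n=1: no move → L
n=2: reaches L-position 0 → W
n=3: reaches L-position 1 → W
n=4: reaches L-position 1 → W
n=5: only reaches 3(W), 2(W), all W → L
n=6: only reaches 4(W), 3(W), all W → L
n=7: reaches L-position 5 → W
n=8: reaches L-position 6 → W
n=9: reaches L-position 6 → W
n=10: only reaches 8(W), 7(W), 2(W), all W → L
n=11: only reaches 9(W), 8(W), 3(W), all W → L
n=12: reaches L-position 10 → W
n=13: reaches L-position 11 → W
n=14: reaches L-position 11 → W
n=15: only reaches 13(W), 12(W), 7(W), all W → L
n=16: only reaches 14(W), 13(W), 8(W), all W → L
n=17: reaches L-position 15 → W
n=18: reaches L-position 16 → W
n=19: reaches L-position 16 → W
n=20: only reaches 18(W), 17(W), 12(W), all W → L
n=21: only reaches 19(W), 18(W), 13(W), all W → L
n=22: reaches L-position 20 → W
n=23: reaches L-position 21 → W
n=24: reaches L-position 21 → W
n=25: only reaches 23(W), 22(W), 17(W), all W → L
n=26: only reaches 24(W), 23(W), 18(W), all W → L
n=27: reaches L-position 25 → W
n=28: reaches L-position 26 → W
n=29: reaches L-position 26 → W
n=30: only reaches 28(W), 27(W), 22(W), all W → L
n=31: only reaches 29(W), 28(W), 23(W), all W → L
n=32: reaches L-position 30 → W
n=33: reaches L-position 31 → W
n=34: reaches L-position 31 → W
n=35: only reaches 33(W), 32(W), 27(W), all W → L
n=36: only reaches 34(W), 33(W), 28(W), all W → L
The losing starting values of n are exactly the entries labelled L in this table (16 of them).

0, 1, 5, 6, 10, 11, 15, 16, 20, 21, 25, 26, 30, 31, 35, 36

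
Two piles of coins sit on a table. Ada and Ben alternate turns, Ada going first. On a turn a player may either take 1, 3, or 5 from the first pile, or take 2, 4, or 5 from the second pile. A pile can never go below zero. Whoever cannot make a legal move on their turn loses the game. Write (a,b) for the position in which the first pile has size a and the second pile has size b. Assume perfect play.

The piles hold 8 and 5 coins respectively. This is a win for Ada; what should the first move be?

Use the standard recursion: the mover loses at a terminal position; elsewhere, the mover wins exactly when some move hands the opponent an L position.
No move ever increases a pile, so every position that can arise here has a ≤ 8 and b ≤ 5; it is enough to label the cells with 0 ≤ a ≤ 8 and 0 ≤ b ≤ 5.
Every move lowers a or b (never raises either), so fill the grid row by row in increasing a, and left to right within a row: each cell's successors are then already labelled.
      b=0  b=1  b=2  b=3  b=4  b=5
a=0:    L    L    W    W    W    W
a=1:    W    W    L    L    W    W
a=2:    L    L    W    W    W    W
a=3:    W    W    L    L    W    W
a=4:    L    L    W    W    W    W
a=5:    W    W    L    L    W    W
a=6:    L    L    W    W    W    W
a=7:    W    W    L    L    W    W
a=8:    L    L    W    W    W    W
Cells with no legal move (terminal, hence L): (0,0), (0,1).
The remaining L cells, each justified by listing all of its moves:
(1,2): moves to (0,2)(W), (1,0)(W); every one is W ⇒ L
(1,3): moves to (0,3)(W), (1,1)(W); every one is W ⇒ L
(2,0): the only move is to (1,0)(W), a W ⇒ L
(2,1): the only move is to (1,1)(W), a W ⇒ L
(3,2): moves to (2,2)(W), (0,2)(W), (3,0)(W); every one is W ⇒ L
(3,3): moves to (2,3)(W), (0,3)(W), (3,1)(W); every one is W ⇒ L
(4,0): moves to (3,0)(W), (1,0)(W); every one is W ⇒ L
(4,1): moves to (3,1)(W), (1,1)(W); every one is W ⇒ L
(5,2): moves to (4,2)(W), (2,2)(W), (0,2)(W), (5,0)(W); every one is W ⇒ L
(5,3): moves to (4,3)(W), (2,3)(W), (0,3)(W), (5,1)(W); every one is W ⇒ L
(6,0): moves to (5,0)(W), (3,0)(W), (1,0)(W); every one is W ⇒ L
(6,1): moves to (5,1)(W), (3,1)(W), (1,1)(W); every one is W ⇒ L
(7,2): moves to (6,2)(W), (4,2)(W), (2,2)(W), (7,0)(W); every one is W ⇒ L
(7,3): moves to (6,3)(W), (4,3)(W), (2,3)(W), (7,1)(W); every one is W ⇒ L
(8,0): moves to (7,0)(W), (5,0)(W), (3,0)(W); every one is W ⇒ L
(8,1): moves to (7,1)(W), (5,1)(W), (3,1)(W); every one is W ⇒ L
Every other cell has at least one move into one of the L cells above, so it is W.
From (8,5), the L positions reachable in one move are: (8,1), (8,0). Any move reaching one of these is winning.

Move to (8,1).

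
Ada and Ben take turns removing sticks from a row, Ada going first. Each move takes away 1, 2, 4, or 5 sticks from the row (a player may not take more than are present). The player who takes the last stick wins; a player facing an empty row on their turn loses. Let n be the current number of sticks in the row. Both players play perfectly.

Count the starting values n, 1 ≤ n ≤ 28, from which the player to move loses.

Work bottom-up. With no move the player to move loses. Otherwise the position is W if at least one move leads to an L position for the opponent, and L if every move leads to a W.
n=0: no move → L
n=1: can move to 0, which is L ⇒ W
n=2: can move to 0, which is L ⇒ W
n=3: moves to 2(W), 1(W); every one is W ⇒ L
n=4: can move to 3, which is L ⇒ W
n=5: can move to 3, which is L ⇒ W
n=6: moves to 5(W), 4(W), 2(W), 1(W); every one is W ⇒ L
n=7: can move to 6, which is L ⇒ W
n=8: can move to 6, which is L ⇒ W
n=9: moves to 8(W), 7(W), 5(W), 4(W); every one is W ⇒ L
n=10: can move to 9, which is L ⇒ W
n=11: can move to 9, which is L ⇒ W
n=12: moves to 11(W), 10(W), 8(W), 7(W); every one is W ⇒ L
n=13: can move to 12, which is L ⇒ W
n=14: can move to 12, which is L ⇒ W
n=15: moves to 14(W), 13(W), 11(W), 10(W); every one is W ⇒ L
n=16: can move to 15, which is L ⇒ W
n=17: can move to 15, which is L ⇒ W
n=18: moves to 17(W), 16(W), 14(W), 13(W); every one is W ⇒ L
n=19: can move to 18, which is L ⇒ W
n=20: can move to 18, which is L ⇒ W
n=21: moves to 20(W), 19(W), 17(W), 16(W); every one is W ⇒ L
n=22: can move to 21, which is L ⇒ W
n=23: can move to 21, which is L ⇒ W
n=24: moves to 23(W), 22(W), 20(W), 19(W); every one is W ⇒ L
n=25: can move to 24, which is L ⇒ W
n=26: can move to 24, which is L ⇒ W
n=27: moves to 26(W), 25(W), 23(W), 22(W); every one is W ⇒ L
n=28: can move to 27, which is L ⇒ W
L entries with 1 ≤ n ≤ 28 (n=0 is outside the asked range and is not counted): n = 3, 6, 9, 12, 15, 18, 21, 24, 27; that makes 9.

9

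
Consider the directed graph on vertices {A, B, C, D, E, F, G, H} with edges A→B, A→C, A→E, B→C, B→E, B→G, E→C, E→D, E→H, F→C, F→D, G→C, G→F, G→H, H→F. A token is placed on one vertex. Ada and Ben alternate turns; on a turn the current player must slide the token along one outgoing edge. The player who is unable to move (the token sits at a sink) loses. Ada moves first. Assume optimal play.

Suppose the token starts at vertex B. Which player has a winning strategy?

Ada wins.

Use the standard recursion: the mover loses at a terminal position; elsewhere, the mover wins exactly when some move hands the opponent an L position.
Every edge goes from a vertex to one that appears earlier in the order C, D, F, H, G, E, B, A, so processing vertices in that order labels each vertex after all of its successors.
C: no outgoing edge → L
D: no outgoing edge → L
F: →D(L), so W
H: →F(W) only, which is W, so L
G: →H(L), so W
E: →H(L), so W
B: →C(L), so W
A: →C(L), so W
The starting position B is W: Ada should move to C, handing over an L position.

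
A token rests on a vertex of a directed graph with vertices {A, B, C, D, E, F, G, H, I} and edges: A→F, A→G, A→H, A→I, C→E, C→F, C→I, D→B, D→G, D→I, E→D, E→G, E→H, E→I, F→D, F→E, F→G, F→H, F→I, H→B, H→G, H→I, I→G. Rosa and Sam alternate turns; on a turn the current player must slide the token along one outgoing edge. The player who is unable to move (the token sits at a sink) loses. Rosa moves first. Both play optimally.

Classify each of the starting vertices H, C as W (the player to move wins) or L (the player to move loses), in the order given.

Build the W/L table. Terminal = L. A non-terminal position is W if it has a move to some L; otherwise it is L.
Every edge goes from a vertex to one that appears earlier in the order G, B, I, D, H, E, F, C, A, so processing vertices in that order labels each vertex after all of its successors.
G: no outgoing edge → L
B: no outgoing edge → L
I: W (go to G, an L position)
D: W (go to B, an L position)
H: W (go to B, an L position)
E: W (go to G, an L position)
F: W (go to G, an L position)
C: L (options F(W), E(W), I(W) are all W)
A: W (go to G, an L position)

H: W, C: L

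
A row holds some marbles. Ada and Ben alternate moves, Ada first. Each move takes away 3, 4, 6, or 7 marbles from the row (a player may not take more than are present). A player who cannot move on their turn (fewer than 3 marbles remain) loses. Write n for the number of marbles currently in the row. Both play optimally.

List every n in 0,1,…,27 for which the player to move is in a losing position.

0, 1, 2, 10, 11, 12, 20, 21, 22

Label each position W (a win for the player to move) or L (a loss). A position with no legal move is L; any other position is W exactly when some move reaches an L, and L when every move reaches a W.
n=0: no move → L
n=1: no move → L
n=2: no move → L
n=3: can move to 0, which is L ⇒ W
n=4: can move to 1, which is L ⇒ W
n=5: can move to 2, which is L ⇒ W
n=6: can move to 2, which is L ⇒ W
n=7: can move to 1, which is L ⇒ W
n=8: can move to 2, which is L ⇒ W
n=9: can move to 2, which is L ⇒ W
n=10: moves to 7(W), 6(W), 4(W), 3(W); every one is W ⇒ L
n=11: moves to 8(W), 7(W), 5(W), 4(W); every one is W ⇒ L
n=12: moves to 9(W), 8(W), 6(W), 5(W); every one is W ⇒ L
n=13: can move to 10, which is L ⇒ W
n=14: can move to 11, which is L ⇒ W
n=15: can move to 12, which is L ⇒ W
n=16: can move to 12, which is L ⇒ W
n=17: can move to 11, which is L ⇒ W
n=18: can move to 12, which is L ⇒ W
n=19: can move to 12, which is L ⇒ W
n=20: moves to 17(W), 16(W), 14(W), 13(W); every one is W ⇒ L
n=21: moves to 18(W), 17(W), 15(W), 14(W); every one is W ⇒ L
n=22: moves to 19(W), 18(W), 16(W), 15(W); every one is W ⇒ L
n=23: can move to 20, which is L ⇒ W
n=24: can move to 21, which is L ⇒ W
n=25: can move to 22, which is L ⇒ W
n=26: can move to 22, which is L ⇒ W
n=27: can move to 21, which is L ⇒ W
The losing starting values of n are exactly the entries labelled L in this table (9 of them).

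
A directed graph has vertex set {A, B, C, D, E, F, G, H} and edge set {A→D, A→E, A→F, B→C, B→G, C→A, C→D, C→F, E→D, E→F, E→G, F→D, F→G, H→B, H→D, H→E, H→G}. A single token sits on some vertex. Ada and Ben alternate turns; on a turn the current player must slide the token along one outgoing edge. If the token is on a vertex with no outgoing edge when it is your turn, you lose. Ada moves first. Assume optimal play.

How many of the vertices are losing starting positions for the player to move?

Use the standard recursion: the mover loses at a terminal position; elsewhere, the mover wins exactly when some move hands the opponent an L position.
Every edge goes from a vertex to one that appears earlier in the order D, G, F, E, A, C, B, H, so processing vertices in that order labels each vertex after all of its successors.
D: no outgoing edge → L
G: no outgoing edge → L
F: can move to G, which is L ⇒ W
E: can move to G, which is L ⇒ W
A: can move to D, which is L ⇒ W
C: can move to D, which is L ⇒ W
B: can move to G, which is L ⇒ W
H: can move to G, which is L ⇒ W
The L vertices are D, G; that is 2 in all.

2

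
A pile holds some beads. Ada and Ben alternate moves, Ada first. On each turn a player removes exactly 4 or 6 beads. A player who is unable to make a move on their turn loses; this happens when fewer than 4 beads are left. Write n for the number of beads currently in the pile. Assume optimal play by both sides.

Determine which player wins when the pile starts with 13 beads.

Classify positions by backward induction: terminal positions (no move available) are L. From any other position, the mover wins iff some move reaches an L.
n=0: no move → L
n=1: no move → L
n=2: no move → L
n=3: no move → L
n=4: →0(L), so W
n=5: →1(L), so W
n=6: →2(L), so W
n=7: →3(L), so W
n=8: →2(L), so W
n=9: →3(L), so W
n=10: →6(W), 4(W) — all W, so L
n=11: →7(W), 5(W) — all W, so L
n=12: →8(W), 6(W) — all W, so L
n=13: →9(W), 7(W) — all W, so L
The starting position 13 is L: whatever Ada does, the opponent receives a W position.

Ben wins.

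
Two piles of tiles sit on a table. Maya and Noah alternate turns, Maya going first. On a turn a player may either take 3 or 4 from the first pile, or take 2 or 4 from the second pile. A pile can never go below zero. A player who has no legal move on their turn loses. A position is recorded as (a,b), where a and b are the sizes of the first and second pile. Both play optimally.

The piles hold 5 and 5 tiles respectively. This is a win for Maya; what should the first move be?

Work bottom-up. With no move the player to move loses. Otherwise the position is W if at least one move leads to an L position for the opponent, and L if every move leads to a W.
No move ever increases a pile, so every position that can arise here has a ≤ 5 and b ≤ 5; it is enough to label the cells with 0 ≤ a ≤ 5 and 0 ≤ b ≤ 5.
Every move lowers a or b (never raises either), so fill the grid row by row in increasing a, and left to right within a row: each cell's successors are then already labelled.
      b=0  b=1  b=2  b=3  b=4  b=5
a=0:    L    L    W    W    W    W
a=1:    L    L    W    W    W    W
a=2:    L    L    W    W    W    W
a=3:    W    W    L    L    W    W
a=4:    W    W    L    L    W    W
a=5:    W    W    L    L    W    W
Cells with no legal move (terminal, hence L): (0,0), (0,1), (1,0), (1,1), (2,0), (2,1).
The remaining L cells, each justified by listing all of its moves:
(3,2): →(0,2)(W), (3,0)(W) — all W, so L
(3,3): →(0,3)(W), (3,1)(W) — all W, so L
(4,2): →(1,2)(W), (0,2)(W), (4,0)(W) — all W, so L
(4,3): →(1,3)(W), (0,3)(W), (4,1)(W) — all W, so L
(5,2): →(2,2)(W), (1,2)(W), (5,0)(W) — all W, so L
(5,3): →(2,3)(W), (1,3)(W), (5,1)(W) — all W, so L
Every other cell has at least one move into one of the L cells above, so it is W.
From (5,5), the L positions reachable in one move are: (5,3).

Move to (5,3).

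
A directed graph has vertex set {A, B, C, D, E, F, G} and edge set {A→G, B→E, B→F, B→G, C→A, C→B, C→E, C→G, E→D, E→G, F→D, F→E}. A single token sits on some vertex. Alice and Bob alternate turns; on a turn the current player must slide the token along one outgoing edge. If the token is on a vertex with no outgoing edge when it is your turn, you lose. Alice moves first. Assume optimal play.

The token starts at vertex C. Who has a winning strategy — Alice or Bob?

Build the W/L table. Terminal = L. A non-terminal position is W if it has a move to some L; otherwise it is L.
Every edge goes from a vertex to one that appears earlier in the order D, G, A, E, F, B, C, so processing vertices in that order labels each vertex after all of its successors.
D: no outgoing edge → L
G: no outgoing edge → L
A: reaches L-position G → W
E: reaches L-position G → W
F: reaches L-position D → W
B: reaches L-position G → W
C: reaches L-position G → W
From C Alice can move to G, reaching an L position.

Alice wins.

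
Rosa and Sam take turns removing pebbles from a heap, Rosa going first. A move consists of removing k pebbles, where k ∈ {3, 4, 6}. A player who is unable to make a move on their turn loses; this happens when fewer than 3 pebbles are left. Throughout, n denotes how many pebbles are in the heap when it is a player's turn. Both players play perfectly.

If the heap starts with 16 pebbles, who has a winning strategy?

Rosa wins.

Label each position W (a win for the player to move) or L (a loss). A position with no legal move is L; any other position is W exactly when some move reaches an L, and L when every move reaches a W.
n=0: no move → L
n=1: no move → L
n=2: no move → L
n=3: W (go to 0, an L position)
n=4: W (go to 1, an L position)
n=5: W (go to 2, an L position)
n=6: W (go to 2, an L position)
n=7: W (go to 1, an L position)
n=8: W (go to 2, an L position)
n=9: L (options 6(W), 5(W), 3(W) are all W)
n=10: L (options 7(W), 6(W), 4(W) are all W)
n=11: L (options 8(W), 7(W), 5(W) are all W)
n=12: W (go to 9, an L position)
n=13: W (go to 10, an L position)
n=14: W (go to 11, an L position)
n=15: W (go to 11, an L position)
n=16: W (go to 10, an L position)
The starting position 16 is W: Rosa should remove 6, leaving 10, handing over an L position.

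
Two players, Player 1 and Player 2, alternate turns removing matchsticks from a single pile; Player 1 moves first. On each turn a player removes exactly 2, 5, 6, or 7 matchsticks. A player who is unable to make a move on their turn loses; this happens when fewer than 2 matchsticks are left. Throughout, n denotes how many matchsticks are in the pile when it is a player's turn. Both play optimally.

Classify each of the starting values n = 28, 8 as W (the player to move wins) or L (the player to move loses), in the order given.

28: L, 8: W

Label each position W (a win for the player to move) or L (a loss). A position with no legal move is L; any other position is W exactly when some move reaches an L, and L when every move reaches a W.
n=0: no move → L
n=1: no move → L
n=2: reaches L-position 0 → W
n=3: reaches L-position 1 → W
n=4: only reaches 2(W), which is W → L
n=5: reaches L-position 0 → W
n=6: reaches L-position 4 → W
n=7: reaches L-position 1 → W
n=8: reaches L-position 1 → W
n=9: reaches L-position 4 → W
n=10: reaches L-position 4 → W
n=11: reaches L-position 4 → W
n=12: only reaches 10(W), 7(W), 6(W), 5(W), all W → L
n=13: only reaches 11(W), 8(W), 7(W), 6(W), all W → L
n=14: reaches L-position 12 → W
n=15: reaches L-position 13 → W
n=16: only reaches 14(W), 11(W), 10(W), 9(W), all W → L
n=17: reaches L-position 12 → W
n=18: reaches L-position 16 → W
n=19: reaches L-position 13 → W
n=20: reaches L-position 13 → W
n=21: reaches L-position 16 → W
n=22: reaches L-position 16 → W
n=23: reaches L-position 16 → W
n=24: only reaches 22(W), 19(W), 18(W), 17(W), all W → L
n=25: only reaches 23(W), 20(W), 19(W), 18(W), all W → L
n=26: reaches L-position 24 → W
n=27: reaches L-position 25 → W
n=28: only reaches 26(W), 23(W), 22(W), 21(W), all W → L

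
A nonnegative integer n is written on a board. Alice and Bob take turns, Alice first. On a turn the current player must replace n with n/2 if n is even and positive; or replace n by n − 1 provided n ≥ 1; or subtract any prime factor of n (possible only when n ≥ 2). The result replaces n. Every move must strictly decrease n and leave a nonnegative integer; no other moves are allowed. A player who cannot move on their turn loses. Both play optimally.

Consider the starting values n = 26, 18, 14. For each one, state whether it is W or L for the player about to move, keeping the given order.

26: W, 18: W, 14: L

Classify positions by backward induction: terminal positions (no move available) are L. From any other position, the mover wins iff some move reaches an L.
n=0: no move → L
n=1: reaches L-position 0 → W
n=2: reaches L-position 0 → W
n=3: reaches L-position 0 → W
n=4: only reaches 2(W), 3(W), all W → L
n=5: reaches L-position 0 → W
n=6: reaches L-position 4 → W
n=7: reaches L-position 0 → W
n=8: reaches L-position 4 → W
n=9: only reaches 6(W), 8(W), all W → L
n=10: reaches L-position 9 → W
n=11: reaches L-position 0 → W
n=12: reaches L-position 9 → W
n=13: reaches L-position 0 → W
n=14: only reaches 7(W), 12(W), 13(W), all W → L
n=15: reaches L-position 14 → W
n=16: reaches L-position 14 → W
n=17: reaches L-position 0 → W
n=18: reaches L-position 9 → W
n=19: reaches L-position 0 → W
n=20: only reaches 10(W), 15(W), 18(W), 19(W), all W → L
n=21: reaches L-position 14 → W
n=22: reaches L-position 20 → W
n=23: reaches L-position 0 → W
n=24: only reaches 12(W), 21(W), 22(W), 23(W), all W → L
n=25: reaches L-position 20 → W
n=26: reaches L-position 24 → W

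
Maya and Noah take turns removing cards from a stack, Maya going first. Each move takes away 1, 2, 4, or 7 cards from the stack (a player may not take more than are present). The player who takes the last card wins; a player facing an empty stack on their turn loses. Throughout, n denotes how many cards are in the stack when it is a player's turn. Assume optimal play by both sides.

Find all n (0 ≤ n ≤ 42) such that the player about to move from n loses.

Positions with no move are L. A position that does have a move is losing for the player to move precisely when every available move leads to a winning position for the opponent. Fill in the labels:
n=0: no move → L
n=1: reaches L-position 0 → W
n=2: reaches L-position 0 → W
n=3: only reaches 2(W), 1(W), all W → L
n=4: reaches L-position 3 → W
n=5: reaches L-position 3 → W
n=6: only reaches 5(W), 4(W), 2(W), all W → L
n=7: reaches L-position 6 → W
n=8: reaches L-position 6 → W
n=9: only reaches 8(W), 7(W), 5(W), 2(W), all W → L
n=10: reaches L-position 9 → W
n=11: reaches L-position 9 → W
n=12: only reaches 11(W), 10(W), 8(W), 5(W), all W → L
n=13: reaches L-position 12 → W
n=14: reaches L-position 12 → W
n=15: only reaches 14(W), 13(W), 11(W), 8(W), all W → L
n=16: reaches L-position 15 → W
n=17: reaches L-position 15 → W
n=18: only reaches 17(W), 16(W), 14(W), 11(W), all W → L
n=19: reaches L-position 18 → W
n=20: reaches L-position 18 → W
n=21: only reaches 20(W), 19(W), 17(W), 14(W), all W → L
n=22: reaches L-position 21 → W
n=23: reaches L-position 21 → W
n=24: only reaches 23(W), 22(W), 20(W), 17(W), all W → L
n=25: reaches L-position 24 → W
n=26: reaches L-position 24 → W
n=27: only reaches 26(W), 25(W), 23(W), 20(W), all W → L
n=28: reaches L-position 27 → W
n=29: reaches L-position 27 → W
n=30: only reaches 29(W), 28(W), 26(W), 23(W), all W → L
n=31: reaches L-position 30 → W
n=32: reaches L-position 30 → W
n=33: only reaches 32(W), 31(W), 29(W), 26(W), all W → L
n=34: reaches L-position 33 → W
n=35: reaches L-position 33 → W
n=36: only reaches 35(W), 34(W), 32(W), 29(W), all W → L
n=37: reaches L-position 36 → W
n=38: reaches L-position 36 → W
n=39: only reaches 38(W), 37(W), 35(W), 32(W), all W → L
n=40: reaches L-position 39 → W
n=41: reaches L-position 39 → W
n=42: only reaches 41(W), 40(W), 38(W), 35(W), all W → L
Reading off the rows marked L gives the requested list; there are 15 such values of n.

0, 3, 6, 9, 12, 15, 18, 21, 24, 27, 30, 33, 36, 39, 42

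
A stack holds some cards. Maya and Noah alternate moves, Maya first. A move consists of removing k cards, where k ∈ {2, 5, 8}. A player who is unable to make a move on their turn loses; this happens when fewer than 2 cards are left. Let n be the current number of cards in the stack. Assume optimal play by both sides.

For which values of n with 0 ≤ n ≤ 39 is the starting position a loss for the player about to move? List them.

0, 1, 4, 7, 10, 11, 14, 17, 20, 21, 24, 27, 30, 31, 34, 37

Build the W/L table. Terminal = L. A non-terminal position is W if it has a move to some L; otherwise it is L.
n=0: no move → L
n=1: no move → L
n=2: can move to 0, which is L ⇒ W
n=3: can move to 1, which is L ⇒ W
n=4: the only move is to 2(W), a W ⇒ L
n=5: can move to 0, which is L ⇒ W
n=6: can move to 4, which is L ⇒ W
n=7: moves to 5(W), 2(W); every one is W ⇒ L
n=8: can move to 0, which is L ⇒ W
n=9: can move to 7, which is L ⇒ W
n=10: moves to 8(W), 5(W), 2(W); every one is W ⇒ L
n=11: moves to 9(W), 6(W), 3(W); every one is W ⇒ L
n=12: can move to 10, which is L ⇒ W
n=13: can move to 11, which is L ⇒ W
n=14: moves to 12(W), 9(W), 6(W); every one is W ⇒ L
n=15: can move to 10, which is L ⇒ W
n=16: can move to 14, which is L ⇒ W
n=17: moves to 15(W), 12(W), 9(W); every one is W ⇒ L
n=18: can move to 10, which is L ⇒ W
n=19: can move to 17, which is L ⇒ W
n=20: moves to 18(W), 15(W), 12(W); every one is W ⇒ L
n=21: moves to 19(W), 16(W), 13(W); every one is W ⇒ L
n=22: can move to 20, which is L ⇒ W
n=23: can move to 21, which is L ⇒ W
n=24: moves to 22(W), 19(W), 16(W); every one is W ⇒ L
n=25: can move to 20, which is L ⇒ W
n=26: can move to 24, which is L ⇒ W
n=27: moves to 25(W), 22(W), 19(W); every one is W ⇒ L
n=28: can move to 20, which is L ⇒ W
n=29: can move to 27, which is L ⇒ W
n=30: moves to 28(W), 25(W), 22(W); every one is W ⇒ L
n=31: moves to 29(W), 26(W), 23(W); every one is W ⇒ L
n=32: can move to 30, which is L ⇒ W
n=33: can move to 31, which is L ⇒ W
n=34: moves to 32(W), 29(W), 26(W); every one is W ⇒ L
n=35: can move to 30, which is L ⇒ W
n=36: can move to 34, which is L ⇒ W
n=37: moves to 35(W), 32(W), 29(W); every one is W ⇒ L
n=38: can move to 30, which is L ⇒ W
n=39: can move to 37, which is L ⇒ W
The losing starting values of n are exactly the entries labelled L in this table (16 of them).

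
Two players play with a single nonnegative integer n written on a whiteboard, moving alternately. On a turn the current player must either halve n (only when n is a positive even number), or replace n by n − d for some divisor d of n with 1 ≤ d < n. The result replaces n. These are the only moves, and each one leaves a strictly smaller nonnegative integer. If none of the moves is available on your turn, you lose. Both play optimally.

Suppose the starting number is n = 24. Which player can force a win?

The first player wins.

Classify positions by backward induction: terminal positions (no move available) are L. From any other position, the mover wins iff some move reaches an L.
n=0: no move → L
n=1: no move → L
n=2: →1(L), so W
n=3: →2(W) only, which is W, so L
n=4: →3(L), so W
n=5: →4(W) only, which is W, so L
n=6: →3(L), so W
n=7: →6(W) only, which is W, so L
n=8: →7(L), so W
n=9: →6(W), 8(W) — all W, so L
n=10: →5(L), so W
n=11: →10(W) only, which is W, so L
n=12: →9(L), so W
n=13: →12(W) only, which is W, so L
n=14: →7(L), so W
n=15: →10(W), 12(W), 14(W) — all W, so L
n=16: →15(L), so W
n=17: →16(W) only, which is W, so L
n=18: →9(L), so W
n=19: →18(W) only, which is W, so L
n=20: →15(L), so W
n=21: →14(W), 18(W), 20(W) — all W, so L
n=22: →11(L), so W
n=23: →22(W) only, which is W, so L
n=24: →21(L), so W
From 24 the player to move can move to 21, reaching an L position.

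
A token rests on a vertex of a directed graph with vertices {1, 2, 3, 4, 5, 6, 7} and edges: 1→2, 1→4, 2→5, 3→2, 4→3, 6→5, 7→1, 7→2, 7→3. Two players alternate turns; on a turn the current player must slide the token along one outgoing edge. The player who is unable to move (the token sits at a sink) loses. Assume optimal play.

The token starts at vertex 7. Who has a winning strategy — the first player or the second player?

The first player wins.

Compute win/loss labels from the base case upward. A position with no move is L. Any other position is W if it can reach an L in one move, else L.
Every edge goes from a vertex to one that appears earlier in the order 5, 2, 3, 4, 1, 7, 6, so processing vertices in that order labels each vertex after all of its successors.
5: no outgoing edge → L
2: W (go to 5, an L position)
3: L (sole option 2(W) is W)
4: W (go to 3, an L position)
1: L (options 4(W), 2(W) are all W)
7: W (go to 1, an L position)
6: W (go to 5, an L position)
From 7 the player to move can move to 1, reaching an L position.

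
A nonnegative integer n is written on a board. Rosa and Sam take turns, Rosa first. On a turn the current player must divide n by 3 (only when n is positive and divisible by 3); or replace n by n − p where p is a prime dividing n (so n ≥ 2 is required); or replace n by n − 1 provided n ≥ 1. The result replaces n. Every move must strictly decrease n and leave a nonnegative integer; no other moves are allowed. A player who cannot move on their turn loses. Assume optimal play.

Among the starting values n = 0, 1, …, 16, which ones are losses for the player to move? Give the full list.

Positions with no move are L. A position that does have a move is losing for the player to move precisely when every available move leads to a winning position for the opponent. Fill in the labels:
n=0: no move → L
n=1: can move to 0, which is L ⇒ W
n=2: can move to 0, which is L ⇒ W
n=3: can move to 0, which is L ⇒ W
n=4: moves to 2(W), 3(W); every one is W ⇒ L
n=5: can move to 0, which is L ⇒ W
n=6: can move to 4, which is L ⇒ W
n=7: can move to 0, which is L ⇒ W
n=8: moves to 6(W), 7(W); every one is W ⇒ L
n=9: can move to 8, which is L ⇒ W
n=10: can move to 8, which is L ⇒ W
n=11: can move to 0, which is L ⇒ W
n=12: can move to 4, which is L ⇒ W
n=13: can move to 0, which is L ⇒ W
n=14: moves to 7(W), 12(W), 13(W); every one is W ⇒ L
n=15: can move to 14, which is L ⇒ W
n=16: can move to 14, which is L ⇒ W
Reading off the rows marked L gives the requested list; there are 4 such values of n.

0, 4, 8, 14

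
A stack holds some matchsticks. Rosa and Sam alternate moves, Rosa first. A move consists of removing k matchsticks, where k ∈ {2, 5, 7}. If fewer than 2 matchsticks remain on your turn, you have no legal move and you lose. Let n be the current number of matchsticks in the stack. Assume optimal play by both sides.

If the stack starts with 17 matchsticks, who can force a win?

Rosa wins.

Use the standard recursion: the mover loses at a terminal position; elsewhere, the mover wins exactly when some move hands the opponent an L position.
n=0: no move → L
n=1: no move → L
n=2: →0(L), so W
n=3: →1(L), so W
n=4: →2(W) only, which is W, so L
n=5: →0(L), so W
n=6: →4(L), so W
n=7: →0(L), so W
n=8: →1(L), so W
n=9: →4(L), so W
n=10: →8(W), 5(W), 3(W) — all W, so L
n=11: →4(L), so W
n=12: →10(L), so W
n=13: →11(W), 8(W), 6(W) — all W, so L
n=14: →12(W), 9(W), 7(W) — all W, so L
n=15: →13(L), so W
n=16: →14(L), so W
n=17: →10(L), so W
From 17 Rosa can remove 7, leaving 10, reaching an L position.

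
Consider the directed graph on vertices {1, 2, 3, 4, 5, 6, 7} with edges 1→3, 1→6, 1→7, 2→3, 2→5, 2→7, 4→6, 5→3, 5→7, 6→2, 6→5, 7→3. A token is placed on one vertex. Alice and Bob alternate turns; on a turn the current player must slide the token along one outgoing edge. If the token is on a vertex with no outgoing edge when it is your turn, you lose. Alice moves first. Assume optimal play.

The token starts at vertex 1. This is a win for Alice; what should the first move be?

Move to 6.

Positions with no move are L. A position that does have a move is losing for the player to move precisely when every available move leads to a winning position for the opponent. Fill in the labels:
Every edge goes from a vertex to one that appears earlier in the order 3, 7, 5, 2, 6, 1, 4, so processing vertices in that order labels each vertex after all of its successors.
3: no outgoing edge → L
7: →3(L), so W
5: →3(L), so W
2: →3(L), so W
6: →2(W), 5(W) — all W, so L
1: →6(L), so W
4: →6(L), so W
From 1, the L positions reachable in one move are: 6, 3. Any move reaching one of these is winning.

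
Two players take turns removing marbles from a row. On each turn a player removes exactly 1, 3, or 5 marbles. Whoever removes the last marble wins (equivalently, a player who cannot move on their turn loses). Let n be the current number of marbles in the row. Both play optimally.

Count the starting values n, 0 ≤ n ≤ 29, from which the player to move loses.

15

Use the standard recursion: the mover loses at a terminal position; elsewhere, the mover wins exactly when some move hands the opponent an L position.
n=0: no move → L
n=1: W (go to 0, an L position)
n=2: L (sole option 1(W) is W)
n=3: W (go to 2, an L position)
n=4: L (options 3(W), 1(W) are all W)
n=5: W (go to 4, an L position)
n=6: L (options 5(W), 3(W), 1(W) are all W)
n=7: W (go to 6, an L position)
n=8: L (options 7(W), 5(W), 3(W) are all W)
n=9: W (go to 8, an L position)
n=10: L (options 9(W), 7(W), 5(W) are all W)
n=11: W (go to 10, an L position)
n=12: L (options 11(W), 9(W), 7(W) are all W)
n=13: W (go to 12, an L position)
n=14: L (options 13(W), 11(W), 9(W) are all W)
n=15: W (go to 14, an L position)
n=16: L (options 15(W), 13(W), 11(W) are all W)
n=17: W (go to 16, an L position)
n=18: L (options 17(W), 15(W), 13(W) are all W)
n=19: W (go to 18, an L position)
n=20: L (options 19(W), 17(W), 15(W) are all W)
n=21: W (go to 20, an L position)
n=22: L (options 21(W), 19(W), 17(W) are all W)
n=23: W (go to 22, an L position)
n=24: L (options 23(W), 21(W), 19(W) are all W)
n=25: W (go to 24, an L position)
n=26: L (options 25(W), 23(W), 21(W) are all W)
n=27: W (go to 26, an L position)
n=28: L (options 27(W), 25(W), 23(W) are all W)
n=29: W (go to 28, an L position)
L entries with 0 ≤ n ≤ 29: n = 0, 2, 4, 6, 8, 10, 12, 14, 16, 18, 20, 22, 24, 26, 28; that makes 15.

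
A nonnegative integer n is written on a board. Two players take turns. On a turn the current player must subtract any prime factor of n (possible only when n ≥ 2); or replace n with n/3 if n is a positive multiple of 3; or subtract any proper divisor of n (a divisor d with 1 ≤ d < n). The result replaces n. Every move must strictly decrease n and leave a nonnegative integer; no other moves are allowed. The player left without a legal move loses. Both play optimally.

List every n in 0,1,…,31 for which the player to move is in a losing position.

0, 1, 4, 9, 14, 20, 26

Compute win/loss labels from the base case upward. A position with no move is L. Any other position is W if it can reach an L in one move, else L.
n=0: no move → L
n=1: no move → L
n=2: reaches L-position 0 → W
n=3: reaches L-position 0 → W
n=4: only reaches 2(W), 3(W), all W → L
n=5: reaches L-position 0 → W
n=6: reaches L-position 4 → W
n=7: reaches L-position 0 → W
n=8: reaches L-position 4 → W
n=9: only reaches 3(W), 6(W), 8(W), all W → L
n=10: reaches L-position 9 → W
n=11: reaches L-position 0 → W
n=12: reaches L-position 4 → W
n=13: reaches L-position 0 → W
n=14: only reaches 7(W), 12(W), 13(W), all W → L
n=15: reaches L-position 14 → W
n=16: reaches L-position 14 → W
n=17: reaches L-position 0 → W
n=18: reaches L-position 9 → W
n=19: reaches L-position 0 → W
n=20: only reaches 10(W), 15(W), 16(W), 18(W), 19(W), all W → L
n=21: reaches L-position 14 → W
n=22: reaches L-position 20 → W
n=23: reaches L-position 0 → W
n=24: reaches L-position 20 → W
n=25: reaches L-position 20 → W
n=26: only reaches 13(W), 24(W), 25(W), all W → L
n=27: reaches L-position 9 → W
n=28: reaches L-position 14 → W
n=29: reaches L-position 0 → W
n=30: reaches L-position 20 → W
n=31: reaches L-position 0 → W
Reading off the rows marked L gives the requested list; there are 7 such values of n.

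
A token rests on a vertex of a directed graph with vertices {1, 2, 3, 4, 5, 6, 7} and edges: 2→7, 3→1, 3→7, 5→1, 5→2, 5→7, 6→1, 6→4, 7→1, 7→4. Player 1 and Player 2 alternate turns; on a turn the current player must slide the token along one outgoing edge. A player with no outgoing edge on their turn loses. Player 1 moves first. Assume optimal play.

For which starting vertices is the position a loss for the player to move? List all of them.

Use the standard recursion: the mover loses at a terminal position; elsewhere, the mover wins exactly when some move hands the opponent an L position.
Every edge goes from a vertex to one that appears earlier in the order 4, 1, 7, 2, 5, 3, 6, so processing vertices in that order labels each vertex after all of its successors.
4: no outgoing edge → L
1: no outgoing edge → L
7: →1(L), so W
2: →7(W) only, which is W, so L
5: →2(L), so W
3: →1(L), so W
6: →1(L), so W
The losing starting vertices are exactly the entries labelled L in this table (3 of them).

1, 2, 4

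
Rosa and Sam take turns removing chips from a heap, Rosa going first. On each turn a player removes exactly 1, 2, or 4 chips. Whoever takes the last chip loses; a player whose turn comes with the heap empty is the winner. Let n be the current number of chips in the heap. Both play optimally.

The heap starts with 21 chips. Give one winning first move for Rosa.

Use the standard recursion: the mover wins at a terminal position; elsewhere, the mover wins exactly when some move hands the opponent an L position.
n=0: no move; the opponent has just taken the last chip and therefore loses → W
n=1: the only move is to 0(W), a W ⇒ L
n=2: can move to 1, which is L ⇒ W
n=3: can move to 1, which is L ⇒ W
n=4: moves to 3(W), 2(W), 0(W); every one is W ⇒ L
n=5: can move to 4, which is L ⇒ W
n=6: can move to 4, which is L ⇒ W
n=7: moves to 6(W), 5(W), 3(W); every one is W ⇒ L
n=8: can move to 7, which is L ⇒ W
n=9: can move to 7, which is L ⇒ W
n=10: moves to 9(W), 8(W), 6(W); every one is W ⇒ L
n=11: can move to 10, which is L ⇒ W
n=12: can move to 10, which is L ⇒ W
n=13: moves to 12(W), 11(W), 9(W); every one is W ⇒ L
n=14: can move to 13, which is L ⇒ W
n=15: can move to 13, which is L ⇒ W
n=16: moves to 15(W), 14(W), 12(W); every one is W ⇒ L
n=17: can move to 16, which is L ⇒ W
n=18: can move to 16, which is L ⇒ W
n=19: moves to 18(W), 17(W), 15(W); every one is W ⇒ L
n=20: can move to 19, which is L ⇒ W
n=21: can move to 19, which is L ⇒ W
From 21, the L positions reachable in one move are: 19.

Remove 2, leaving 19.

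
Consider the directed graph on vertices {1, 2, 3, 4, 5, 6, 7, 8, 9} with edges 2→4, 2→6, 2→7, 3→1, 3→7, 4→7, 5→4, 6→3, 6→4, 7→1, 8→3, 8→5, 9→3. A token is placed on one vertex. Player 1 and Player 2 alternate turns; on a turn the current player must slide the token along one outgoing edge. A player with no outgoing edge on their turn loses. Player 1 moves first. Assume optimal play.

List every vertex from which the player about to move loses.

Classify positions by backward induction: terminal positions (no move available) are L. From any other position, the mover wins iff some move reaches an L.
Every edge goes from a vertex to one that appears earlier in the order 1, 7, 3, 4, 6, 2, 5, 9, 8, so processing vertices in that order labels each vertex after all of its successors.
1: no outgoing edge → L
7: →1(L), so W
3: →1(L), so W
4: →7(W) only, which is W, so L
6: →4(L), so W
2: →4(L), so W
5: →4(L), so W
9: →3(W) only, which is W, so L
8: →5(W), 3(W) — all W, so L
Reading off the rows marked L gives the requested list; there are 4 such vertices.

1, 4, 8, 9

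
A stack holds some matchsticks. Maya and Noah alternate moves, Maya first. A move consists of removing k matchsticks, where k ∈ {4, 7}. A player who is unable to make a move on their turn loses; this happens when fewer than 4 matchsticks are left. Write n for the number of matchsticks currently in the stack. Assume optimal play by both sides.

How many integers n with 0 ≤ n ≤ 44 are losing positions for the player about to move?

Work bottom-up. With no move the player to move loses. Otherwise the position is W if at least one move leads to an L position for the opponent, and L if every move leads to a W.
n=0: no move → L
n=1: no move → L
n=2: no move → L
n=3: no move → L
n=4: →0(L), so W
n=5: →1(L), so W
n=6: →2(L), so W
n=7: →3(L), so W
n=8: →1(L), so W
n=9: →2(L), so W
n=10: →3(L), so W
n=11: →7(W), 4(W) — all W, so L
n=12: →8(W), 5(W) — all W, so L
n=13: →9(W), 6(W) — all W, so L
n=14: →10(W), 7(W) — all W, so L
n=15: →11(L), so W
n=16: →12(L), so W
n=17: →13(L), so W
n=18: →14(L), so W
n=19: →12(L), so W
n=20: →13(L), so W
n=21: →14(L), so W
n=22: →18(W), 15(W) — all W, so L
n=23: →19(W), 16(W) — all W, so L
n=24: →20(W), 17(W) — all W, so L
n=25: →21(W), 18(W) — all W, so L
n=26: →22(L), so W
n=27: →23(L), so W
n=28: →24(L), so W
n=29: →25(L), so W
n=30: →23(L), so W
n=31: →24(L), so W
n=32: →25(L), so W
n=33: →29(W), 26(W) — all W, so L
n=34: →30(W), 27(W) — all W, so L
n=35: →31(W), 28(W) — all W, so L
n=36: →32(W), 29(W) — all W, so L
n=37: →33(L), so W
n=38: →34(L), so W
n=39: →35(L), so W
n=40: →36(L), so W
n=41: →34(L), so W
n=42: →35(L), so W
n=43: →36(L), so W
n=44: →40(W), 37(W) — all W, so L
L entries with 0 ≤ n ≤ 44: n = 0, 1, 2, 3, 11, 12, 13, 14, 22, 23, 24, 25, 33, 34, 35, 36, 44; that makes 17.

17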